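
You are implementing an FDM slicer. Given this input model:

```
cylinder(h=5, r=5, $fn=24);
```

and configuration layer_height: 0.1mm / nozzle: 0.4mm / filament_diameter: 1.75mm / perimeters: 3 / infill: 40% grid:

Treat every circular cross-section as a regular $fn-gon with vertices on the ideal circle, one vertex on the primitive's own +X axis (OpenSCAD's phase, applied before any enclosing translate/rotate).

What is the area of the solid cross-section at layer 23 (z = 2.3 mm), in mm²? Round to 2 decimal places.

At z = 2.3 mm: the cylinder: section is a regular 24-gon, circumradius r=5 (area = (24/2)·5.000²·sin(360°/24) = 77.65 mm²). Overall, the cross-section is a single solid region. Net area = 77.65 mm².

77.65 mm²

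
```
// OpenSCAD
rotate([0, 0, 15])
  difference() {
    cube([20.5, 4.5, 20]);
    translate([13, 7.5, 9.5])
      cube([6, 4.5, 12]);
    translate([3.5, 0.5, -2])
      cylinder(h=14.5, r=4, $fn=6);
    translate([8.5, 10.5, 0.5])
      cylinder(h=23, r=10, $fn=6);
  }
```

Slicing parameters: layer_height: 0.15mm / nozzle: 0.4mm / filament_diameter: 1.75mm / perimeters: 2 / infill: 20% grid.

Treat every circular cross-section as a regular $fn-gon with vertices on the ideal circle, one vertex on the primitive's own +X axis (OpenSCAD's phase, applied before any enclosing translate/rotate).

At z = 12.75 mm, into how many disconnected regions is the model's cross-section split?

1

At z = 12.75 mm: the cube is present — its section is the full 20.5×4.5 rectangle; the cube at (13, 7.5) (footprint 6×4.5) is included at this height; the cylinder at (3.5, 0.5) does not reach this height (z outside [-2, 12.5]); the r=10 cylinder at (8.5, 10.5) contributes a regular 6-gon of circumradius 10; Taking the first minus the rest: starting from the 20.5×4.5 cube, the 6×4.5 cube at (13, 7.5) misses the remaining region (no effect); the r=10 cylinder at (8.5, 10.5) partially overlaps it — only the 30.69 mm² overlap (of its 259.81 mm²) is removed, clipping the outline — 1 connected region; (rotated 15° about Z; rotation is an isometry so areas/perimeters/island counts are preserved). The result has 1 disconnected region.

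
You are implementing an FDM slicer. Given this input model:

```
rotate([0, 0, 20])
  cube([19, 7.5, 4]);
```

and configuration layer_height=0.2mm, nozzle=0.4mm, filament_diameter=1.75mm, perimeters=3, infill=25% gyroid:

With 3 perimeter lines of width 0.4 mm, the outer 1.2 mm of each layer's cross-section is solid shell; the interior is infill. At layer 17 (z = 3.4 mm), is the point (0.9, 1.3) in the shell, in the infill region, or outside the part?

shell

At z = 3.4 mm: the cube (footprint 19×7.5) is included at this height; (whole slice rotated 20° about Z — lengths, areas and connectivity unchanged). Overall, the cross-section is a single solid region. Undo the 20° rotation: the query point maps to (1.290, 0.914) in the un-rotated model frame. The nearest boundary edge runs (0.00, 0.00)→(19.00, 0.00); distance from the point to it = 0.91 mm. The point is inside the cross-section, 0.91 mm from the nearest boundary — within the 1.2 mm shell band (3 × 0.4).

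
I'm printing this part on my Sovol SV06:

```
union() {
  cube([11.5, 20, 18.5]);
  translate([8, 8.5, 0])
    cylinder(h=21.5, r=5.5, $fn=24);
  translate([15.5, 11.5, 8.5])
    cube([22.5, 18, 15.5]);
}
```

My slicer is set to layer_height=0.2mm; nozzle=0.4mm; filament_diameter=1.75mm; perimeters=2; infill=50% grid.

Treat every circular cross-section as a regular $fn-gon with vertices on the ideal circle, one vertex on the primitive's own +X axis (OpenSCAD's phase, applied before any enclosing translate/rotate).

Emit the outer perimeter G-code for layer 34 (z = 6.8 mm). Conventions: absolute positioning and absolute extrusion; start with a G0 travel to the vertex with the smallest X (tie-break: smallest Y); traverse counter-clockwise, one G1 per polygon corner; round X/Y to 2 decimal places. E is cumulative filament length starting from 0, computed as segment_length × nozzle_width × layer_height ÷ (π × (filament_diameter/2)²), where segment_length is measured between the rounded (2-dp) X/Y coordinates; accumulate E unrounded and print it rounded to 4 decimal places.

G0 X0.00 Y0.00 Z6.80
G1 X11.50 Y0.00 E0.3825
G1 X11.50 Y4.31 E0.5258
G1 X11.89 Y4.61 E0.5422
G1 X12.76 Y5.75 E0.5899
G1 X13.31 Y7.08 E0.6378
G1 X13.50 Y8.50 E0.6854
G1 X13.31 Y9.92 E0.7331
G1 X12.76 Y11.25 E0.7809
G1 X11.89 Y12.39 E0.8286
G1 X11.50 Y12.69 E0.8450
G1 X11.50 Y20.00 E1.0881
G1 X0.00 Y20.00 E1.4706
G1 X0.00 Y0.00 E2.1358

At z = 6.8 mm: the cube (footprint 11.5×20) is included at this height; the r=5.5 cylinder at (8, 8.5) contributes a regular 24-gon of circumradius 5.5; the cube at (15.5, 11.5) does not reach this height (z outside [8.5, 24]); Taking the union: the regions partially overlap (shared area 82.45 mm²), so overlapping operands fuse into one piece — 1 connected region. The outline is a single polygon with 13 vertices. Extrusion per mm of travel: 0.4 × 0.2 / (π × 0.875²) = 0.033260. Accumulating E over each segment gives final E = 2.1358.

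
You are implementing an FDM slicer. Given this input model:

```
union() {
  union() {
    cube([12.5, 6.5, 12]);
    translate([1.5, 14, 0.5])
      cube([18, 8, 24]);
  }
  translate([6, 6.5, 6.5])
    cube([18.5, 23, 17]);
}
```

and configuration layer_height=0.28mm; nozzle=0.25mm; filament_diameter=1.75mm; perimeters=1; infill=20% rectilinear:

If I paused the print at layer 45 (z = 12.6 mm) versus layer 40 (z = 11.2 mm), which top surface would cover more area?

layer 40 (z = 11.2 mm)

Layer 45 (z = 12.6): the cube is not intersected at this z (z outside [0, 12]); the cube at (1.5, 14) (footprint 18×8) is included at this height (area 144.00 mm²); Merging all regions: only the 18×8 cube at (1.5, 14) is present, so the union is just that shape — area = 144.00 mm²; the 18.5×23 cube at (6, 6.5) contributes its full rectangle (area 425.50 mm²); Merging all regions: the regions partially overlap — summed areas 569.50 mm² minus the doubly-counted overlap 108.00 mm² gives 461.50 mm² — area = 461.50 mm². So its area = 461.50 mm². Layer 40 (z = 11.2): the cube (footprint 12.5×6.5) is included at this height (area 81.25 mm²); the 18×8 cube at (1.5, 14) contributes its full rectangle (area 144.00 mm²); Taking the union: the 2 present regions are separate (no shared area or edge), so areas and boundary lengths simply add and each stays a separate island — area = 225.25 mm²; the cube at (6, 6.5) (footprint 18.5×23) is included at this height (area 425.50 mm²); Taking the union: the regions partially overlap — summed areas 650.75 mm² minus the doubly-counted overlap 108.00 mm² gives 542.75 mm² — area = 542.75 mm². So its area = 542.75 mm². Layer 40 is larger (542.75 vs 461.50 mm²).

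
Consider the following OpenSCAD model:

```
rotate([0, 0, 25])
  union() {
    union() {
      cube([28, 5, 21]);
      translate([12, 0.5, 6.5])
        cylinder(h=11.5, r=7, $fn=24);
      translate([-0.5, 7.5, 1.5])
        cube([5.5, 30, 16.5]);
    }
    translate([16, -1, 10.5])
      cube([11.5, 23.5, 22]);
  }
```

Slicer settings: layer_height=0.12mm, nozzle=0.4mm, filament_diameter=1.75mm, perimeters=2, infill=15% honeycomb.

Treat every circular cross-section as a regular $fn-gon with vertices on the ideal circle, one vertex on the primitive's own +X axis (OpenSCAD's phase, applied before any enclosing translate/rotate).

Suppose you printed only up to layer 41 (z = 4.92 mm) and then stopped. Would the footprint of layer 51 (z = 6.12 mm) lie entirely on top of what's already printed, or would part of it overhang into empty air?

Compare the two slices. At z = 4.92: the cube (footprint 28×5) is included at this height (area 140.00 mm²); the cylinder at (12, 0.5) does not reach this height (z outside [6.5, 18]); the cube at (-0.5, 7.5) is present — its section is the full 5.5×30 rectangle (area 165.00 mm²); Combining (union): the 2 present regions are separate (no shared area or edge), so areas and boundary lengths simply add and each stays a separate island — area = 305.00 mm²; the cube at (16, -1) is not intersected at this z (z outside [10.5, 32.5]); Merging all regions: only that combined region is present, so the union is just that shape — area = 305.00 mm²; (whole slice rotated 25° about Z — lengths, areas and connectivity unchanged). At z = 6.12: the cube (footprint 28×5) is included at this height (area 140.00 mm²); the cylinder at (12, 0.5) does not reach this height (z outside [6.5, 18]); the cube at (-0.5, 7.5) is present — its section is the full 5.5×30 rectangle (area 165.00 mm²); Taking the union: the 2 present regions are separate (no shared area or edge), so areas and boundary lengths simply add and each stays a separate island — area = 305.00 mm²; the cube at (16, -1) is not intersected at this z (z outside [10.5, 32.5]); Combining (union): only the result so far is present, so the union is just that shape — area = 305.00 mm²; (whole slice rotated 25° about Z — lengths, areas and connectivity unchanged). Checking containment: the cross-section at z = 6.12 is a subset of the cross-section at z = 4.92.

entirely on top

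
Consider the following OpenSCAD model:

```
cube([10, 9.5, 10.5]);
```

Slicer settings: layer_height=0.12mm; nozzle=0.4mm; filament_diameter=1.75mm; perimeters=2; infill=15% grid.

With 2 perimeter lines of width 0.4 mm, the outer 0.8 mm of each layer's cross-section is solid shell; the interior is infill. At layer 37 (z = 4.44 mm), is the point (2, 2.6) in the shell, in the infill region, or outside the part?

At z = 4.44 mm: the 10×9.5 cube contributes its full rectangle. Overall, the cross-section is a single solid region. The nearest boundary edge runs (0.00, 9.50)→(0.00, 0.00); distance from the point to it = 2.00 mm. The point is inside the cross-section and 2.00 mm from the nearest boundary — more than the 0.8 mm shell width (2 × 0.4), so it's in the infill interior.

infill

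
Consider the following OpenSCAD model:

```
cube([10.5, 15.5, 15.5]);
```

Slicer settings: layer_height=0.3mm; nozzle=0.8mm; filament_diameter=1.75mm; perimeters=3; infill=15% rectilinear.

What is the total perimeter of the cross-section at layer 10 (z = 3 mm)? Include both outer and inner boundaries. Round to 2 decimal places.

At z = 3 mm: the cube (footprint 10.5×15.5) is included at this height (perimeter 52.00 mm). Overall, the cross-section is a single solid region. Total boundary length (outer) = 52.00 mm.

52.00 mm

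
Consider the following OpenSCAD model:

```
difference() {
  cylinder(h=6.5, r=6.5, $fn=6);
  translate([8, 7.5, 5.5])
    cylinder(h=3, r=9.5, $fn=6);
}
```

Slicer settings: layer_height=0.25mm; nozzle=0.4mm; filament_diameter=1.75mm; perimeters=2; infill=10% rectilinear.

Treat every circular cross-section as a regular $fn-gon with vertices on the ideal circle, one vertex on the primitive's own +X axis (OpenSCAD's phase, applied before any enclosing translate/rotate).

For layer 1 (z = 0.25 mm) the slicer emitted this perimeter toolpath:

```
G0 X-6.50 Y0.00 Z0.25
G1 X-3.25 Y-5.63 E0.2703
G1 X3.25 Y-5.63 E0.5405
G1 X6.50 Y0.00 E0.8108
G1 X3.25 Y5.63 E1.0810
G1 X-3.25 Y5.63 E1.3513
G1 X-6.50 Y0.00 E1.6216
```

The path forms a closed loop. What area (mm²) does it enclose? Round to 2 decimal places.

Apply the shoelace formula to the sequence of (X, Y) vertices; enclosed area = 109.78 mm².

109.78 mm²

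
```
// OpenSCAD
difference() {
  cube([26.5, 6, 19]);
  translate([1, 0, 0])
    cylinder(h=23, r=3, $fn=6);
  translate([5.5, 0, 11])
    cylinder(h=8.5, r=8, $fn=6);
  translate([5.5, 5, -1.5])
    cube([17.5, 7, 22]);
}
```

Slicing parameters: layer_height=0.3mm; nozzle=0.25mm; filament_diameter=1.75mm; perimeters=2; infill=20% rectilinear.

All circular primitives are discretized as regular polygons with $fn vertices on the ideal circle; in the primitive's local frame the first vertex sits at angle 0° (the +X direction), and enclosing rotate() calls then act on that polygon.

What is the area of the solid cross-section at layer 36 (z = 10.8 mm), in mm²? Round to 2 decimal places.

At z = 10.8 mm: the cube is present — its section is the full 26.5×6 rectangle (area 159.00 mm²); the r=3 cylinder at (1, 0) gives a regular 6-gon of circumradius 3 (constant along its height) (area = (6/2)·3.000²·sin(360°/6) = 23.38 mm²); the cylinder at (5.5, 0) is not intersected at this z (z outside [11, 19.5]); the 17.5×7 cube at (5.5, 5) contributes its full rectangle (area 122.50 mm²); Subtracting the remaining from the first: starting from the 26.5×6 cube (159.00 mm²), the r=3 cylinder at (1, 0) partially overlaps it — only the 8.44 mm² overlap (of its 23.38 mm²) is removed, clipping the outline; the 17.5×7 cube at (5.5, 5) partially overlaps it — only the 17.50 mm² overlap (of its 122.50 mm²) is removed, clipping the outline — area = 133.06 mm². Overall, the cross-section is a single solid region. Net area = 133.06 mm².

133.06 mm²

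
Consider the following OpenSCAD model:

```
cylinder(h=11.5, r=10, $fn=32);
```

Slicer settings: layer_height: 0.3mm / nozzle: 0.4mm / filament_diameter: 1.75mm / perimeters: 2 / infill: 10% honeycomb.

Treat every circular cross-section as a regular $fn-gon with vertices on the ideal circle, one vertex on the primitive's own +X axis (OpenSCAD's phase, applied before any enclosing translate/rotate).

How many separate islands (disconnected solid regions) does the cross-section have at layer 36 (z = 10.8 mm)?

At z = 10.8 mm: the cylinder: section is a regular 32-gon, circumradius r=10. Overall, the cross-section is a single solid region. Island count = 1.

1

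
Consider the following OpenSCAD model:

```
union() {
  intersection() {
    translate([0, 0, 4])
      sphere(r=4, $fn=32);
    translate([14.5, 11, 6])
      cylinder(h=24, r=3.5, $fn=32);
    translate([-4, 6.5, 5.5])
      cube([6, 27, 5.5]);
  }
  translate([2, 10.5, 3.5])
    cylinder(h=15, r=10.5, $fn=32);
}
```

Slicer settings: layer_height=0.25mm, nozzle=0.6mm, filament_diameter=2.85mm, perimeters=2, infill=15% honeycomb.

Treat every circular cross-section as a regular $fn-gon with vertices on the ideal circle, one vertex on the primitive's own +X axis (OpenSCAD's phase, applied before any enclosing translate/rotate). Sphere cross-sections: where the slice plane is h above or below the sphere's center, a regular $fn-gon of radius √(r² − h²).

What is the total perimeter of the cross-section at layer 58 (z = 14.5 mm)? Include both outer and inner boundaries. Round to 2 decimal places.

65.87 mm

At z = 14.5 mm: the sphere does not reach this height (|z−center|=10.500 > r=4); the r=3.5 cylinder at (14.5, 11) contributes a regular 32-gon of circumradius 3.5 (perimeter = 2·32·3.500·sin(180°/32) = 21.96 mm); the cube at (-4, 6.5) is absent (z outside [5.5, 11]); Taking the intersection: at least one operand is absent at this height, so nothing remains; the cylinder at (2, 10.5): section is a regular 32-gon, circumradius r=10.5 (perimeter = 2·32·10.500·sin(180°/32) = 65.87 mm); Merging all regions: only the r=10.5 cylinder at (2, 10.5) is present, so the union is just that shape — boundary = 65.87 mm. Overall, the cross-section is a single solid region. Total boundary length (outer) = 65.87 mm.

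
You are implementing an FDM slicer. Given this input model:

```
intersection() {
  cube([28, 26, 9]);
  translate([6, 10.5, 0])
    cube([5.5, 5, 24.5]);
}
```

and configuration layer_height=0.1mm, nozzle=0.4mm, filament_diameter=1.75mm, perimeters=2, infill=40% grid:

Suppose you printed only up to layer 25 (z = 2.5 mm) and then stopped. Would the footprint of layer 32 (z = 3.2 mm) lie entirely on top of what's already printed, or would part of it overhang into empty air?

Compare the two slices. At z = 2.5: the cube (footprint 28×26) is included at this height (area 728.00 mm²); the 5.5×5 cube at (6, 10.5) contributes its full rectangle (area 27.50 mm²); Taking the intersection: the 5.5×5 cube at (6, 10.5) lies inside the 28×26 cube, so the common part is the 5.5×5 cube at (6, 10.5) itself — area = 27.50 mm². At z = 3.2: the 28×26 cube contributes its full rectangle (area 728.00 mm²); the cube at (6, 10.5) is present — its section is the full 5.5×5 rectangle (area 27.50 mm²); Keeping only the common overlap: the 5.5×5 cube at (6, 10.5) lies inside the 28×26 cube, so the common part is the 5.5×5 cube at (6, 10.5) itself — area = 27.50 mm². Checking containment: the cross-section at z = 3.2 is a subset of the cross-section at z = 2.5.

entirely on top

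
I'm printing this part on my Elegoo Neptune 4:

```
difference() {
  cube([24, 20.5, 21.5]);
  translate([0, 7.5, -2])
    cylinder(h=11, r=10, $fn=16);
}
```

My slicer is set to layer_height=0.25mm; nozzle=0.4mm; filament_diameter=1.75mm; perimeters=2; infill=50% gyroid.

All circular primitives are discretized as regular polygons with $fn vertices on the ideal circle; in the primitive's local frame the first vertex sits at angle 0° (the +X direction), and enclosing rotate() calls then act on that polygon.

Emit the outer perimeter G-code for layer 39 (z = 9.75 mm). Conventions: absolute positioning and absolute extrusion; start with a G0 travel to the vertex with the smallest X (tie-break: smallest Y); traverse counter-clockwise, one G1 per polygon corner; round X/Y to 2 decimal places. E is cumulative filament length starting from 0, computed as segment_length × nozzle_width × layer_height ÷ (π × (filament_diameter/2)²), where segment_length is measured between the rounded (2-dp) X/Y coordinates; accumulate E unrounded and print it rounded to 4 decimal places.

G0 X0.00 Y0.00 Z9.75
G1 X24.00 Y0.00 E0.9978
G1 X24.00 Y20.50 E1.8501
G1 X0.00 Y20.50 E2.8479
G1 X0.00 Y0.00 E3.7002

At z = 9.75 mm: the cube (footprint 24×20.5) is included at this height; the cylinder at (0, 7.5) is absent (z outside [-2, 9]); Taking the first minus the rest: none of the subtracted shapes is present at this height, so the 24×20.5 cube is unchanged — 1 connected region. The outline is a single polygon with 4 vertices. Extrusion per mm of travel: 0.4 × 0.25 / (π × 0.875²) = 0.041575. Accumulating E over each segment gives final E = 3.7002.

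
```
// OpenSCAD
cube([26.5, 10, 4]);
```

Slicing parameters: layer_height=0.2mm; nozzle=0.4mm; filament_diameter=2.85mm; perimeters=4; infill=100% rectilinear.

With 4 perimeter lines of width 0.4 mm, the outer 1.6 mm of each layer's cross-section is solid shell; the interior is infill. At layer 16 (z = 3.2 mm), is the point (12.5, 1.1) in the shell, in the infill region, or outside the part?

shell

At z = 3.2 mm: the 26.5×10 cube contributes its full rectangle. Overall, the cross-section is a single solid region. The nearest boundary edge runs (0.00, 0.00)→(26.50, 0.00); distance from the point to it = 1.10 mm. The point is inside the cross-section, 1.10 mm from the nearest boundary — within the 1.6 mm shell band (4 × 0.4).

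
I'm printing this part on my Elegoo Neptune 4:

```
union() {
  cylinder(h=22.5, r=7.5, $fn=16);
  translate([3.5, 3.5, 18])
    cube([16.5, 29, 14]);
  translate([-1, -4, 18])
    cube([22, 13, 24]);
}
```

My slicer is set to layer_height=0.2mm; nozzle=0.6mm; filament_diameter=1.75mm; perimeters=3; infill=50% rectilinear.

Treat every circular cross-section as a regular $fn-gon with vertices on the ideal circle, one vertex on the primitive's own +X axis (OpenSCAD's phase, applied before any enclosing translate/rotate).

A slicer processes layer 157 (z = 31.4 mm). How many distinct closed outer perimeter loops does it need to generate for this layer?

At z = 31.4 mm: the cylinder does not reach this height (z outside [0, 22.5]); the cube at (3.5, 3.5) is present — its section is the full 16.5×29 rectangle; the 22×13 cube at (-1, -4) contributes its full rectangle; Merging all regions: the regions partially overlap (shared area 90.75 mm²), so overlapping operands fuse into one piece — 1 connected region. The result has 1 disconnected region.

1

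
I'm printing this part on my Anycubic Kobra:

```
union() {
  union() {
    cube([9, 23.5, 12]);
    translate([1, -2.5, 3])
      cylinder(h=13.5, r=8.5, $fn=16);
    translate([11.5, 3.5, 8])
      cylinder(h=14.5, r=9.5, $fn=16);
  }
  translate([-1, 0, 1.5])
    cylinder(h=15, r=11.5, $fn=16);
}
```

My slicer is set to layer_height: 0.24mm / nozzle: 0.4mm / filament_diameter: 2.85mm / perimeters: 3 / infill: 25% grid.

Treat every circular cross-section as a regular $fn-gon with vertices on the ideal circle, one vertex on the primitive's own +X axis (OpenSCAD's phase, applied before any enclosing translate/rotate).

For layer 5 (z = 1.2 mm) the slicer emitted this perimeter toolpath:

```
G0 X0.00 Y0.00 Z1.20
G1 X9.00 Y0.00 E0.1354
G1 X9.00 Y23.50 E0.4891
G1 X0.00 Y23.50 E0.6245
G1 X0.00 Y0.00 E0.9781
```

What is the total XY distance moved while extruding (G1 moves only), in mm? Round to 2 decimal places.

Sum the Euclidean lengths of each G1 segment: total = 65.00 mm.

65.00 mm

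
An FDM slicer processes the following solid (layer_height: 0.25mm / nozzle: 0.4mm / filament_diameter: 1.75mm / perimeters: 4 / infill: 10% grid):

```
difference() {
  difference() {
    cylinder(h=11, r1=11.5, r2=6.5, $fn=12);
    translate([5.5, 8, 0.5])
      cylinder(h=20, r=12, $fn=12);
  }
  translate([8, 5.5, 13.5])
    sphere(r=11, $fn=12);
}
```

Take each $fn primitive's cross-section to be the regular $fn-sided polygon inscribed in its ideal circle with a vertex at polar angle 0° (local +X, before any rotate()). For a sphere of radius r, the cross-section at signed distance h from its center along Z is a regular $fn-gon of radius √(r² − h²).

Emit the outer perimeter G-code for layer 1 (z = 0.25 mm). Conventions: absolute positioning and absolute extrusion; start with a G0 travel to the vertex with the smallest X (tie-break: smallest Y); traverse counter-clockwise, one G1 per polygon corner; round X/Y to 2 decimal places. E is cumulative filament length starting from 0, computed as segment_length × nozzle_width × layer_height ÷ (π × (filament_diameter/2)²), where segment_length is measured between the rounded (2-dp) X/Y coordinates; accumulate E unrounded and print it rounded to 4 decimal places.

At z = 0.25 mm: the cone: at t=0.023 of its height the radius interpolates to r₁+(r₂−r₁)t = 11.386, giving a regular 12-gon of that circumradius; the cylinder at (5.5, 8) does not reach this height (z outside [0.5, 20.5]); Subtracting the remaining from the first: none of the subtracted shapes is present at this height, so the cone is unchanged — 1 connected region; the sphere at (8, 5.5) is not intersected at this z (|z−center|=13.250 > r=11); Taking the first minus the rest: none of the subtracted shapes is present at this height, so the result so far is unchanged — 1 connected region. The outline is a single polygon with 12 vertices. Extrusion per mm of travel: 0.4 × 0.25 / (π × 0.875²) = 0.041575. Accumulating E over each segment gives final E = 2.9404.

G0 X-11.39 Y0.00 Z0.25
G1 X-9.86 Y-5.69 E0.2450
G1 X-5.69 Y-9.86 E0.4901
G1 X0.00 Y-11.39 E0.7351
G1 X5.69 Y-9.86 E0.9801
G1 X9.86 Y-5.69 E1.2253
G1 X11.39 Y0.00 E1.4702
G1 X9.86 Y5.69 E1.7152
G1 X5.69 Y9.86 E1.9604
G1 X0.00 Y11.39 E2.2053
G1 X-5.69 Y9.86 E2.4503
G1 X-9.86 Y5.69 E2.6955
G1 X-11.39 Y0.00 E2.9404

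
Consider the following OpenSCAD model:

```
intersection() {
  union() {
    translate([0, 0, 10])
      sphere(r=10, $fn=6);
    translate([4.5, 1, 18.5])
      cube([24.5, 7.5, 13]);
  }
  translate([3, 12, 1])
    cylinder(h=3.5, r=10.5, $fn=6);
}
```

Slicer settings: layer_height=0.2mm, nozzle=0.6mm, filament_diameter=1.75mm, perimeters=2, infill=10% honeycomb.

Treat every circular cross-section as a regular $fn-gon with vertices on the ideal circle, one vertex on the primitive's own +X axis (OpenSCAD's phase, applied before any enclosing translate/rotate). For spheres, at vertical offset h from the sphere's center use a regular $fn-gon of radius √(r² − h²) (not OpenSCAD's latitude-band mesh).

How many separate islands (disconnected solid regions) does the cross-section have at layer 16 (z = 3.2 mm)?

At z = 3.2 mm: the sphere: section is a regular 6-gon, circumradius = √(r²−h²) = √(10²−6.8²) = 7.332; the cube at (4.5, 1) is absent (z outside [18.5, 31.5]); Merging all regions: only the r=10 sphere is present, so the union is just that shape — 1 connected region; the cylinder at (3, 12): section is a regular 6-gon, circumradius r=10.5; After intersecting: the r=10.5 cylinder at (3, 12) partially overlaps that combined region; clipping to the common part keeps 27.07 mm² — 1 connected region. Overall, the cross-section is a single solid region. Island count = 1.

1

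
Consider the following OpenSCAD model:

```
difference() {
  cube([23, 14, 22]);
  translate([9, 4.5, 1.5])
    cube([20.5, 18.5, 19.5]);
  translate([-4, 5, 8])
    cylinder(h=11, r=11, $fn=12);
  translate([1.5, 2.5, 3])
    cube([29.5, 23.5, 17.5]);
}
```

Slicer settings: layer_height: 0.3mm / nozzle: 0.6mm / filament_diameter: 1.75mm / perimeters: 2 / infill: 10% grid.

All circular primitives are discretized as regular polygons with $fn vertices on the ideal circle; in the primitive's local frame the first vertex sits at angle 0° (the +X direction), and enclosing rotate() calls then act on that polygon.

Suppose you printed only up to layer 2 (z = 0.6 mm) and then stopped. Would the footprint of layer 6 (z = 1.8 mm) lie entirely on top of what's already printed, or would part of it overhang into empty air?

Compare the two slices. At z = 0.6: the cube (footprint 23×14) is included at this height (area 322.00 mm²); the cube at (9, 4.5) does not reach this height (z outside [1.5, 21]); the cylinder at (-4, 5) does not reach this height (z outside [8, 19]); the cube at (1.5, 2.5) does not reach this height (z outside [3, 20.5]); Subtracting the remaining from the first: none of the subtracted shapes is present at this height, so the 23×14 cube is unchanged — area = 322.00 mm². At z = 1.8: the cube (footprint 23×14) is included at this height (area 322.00 mm²); the cube at (9, 4.5) (footprint 20.5×18.5) is included at this height (area 379.25 mm²); the cylinder at (-4, 5) is not intersected at this z (z outside [8, 19]); the cube at (1.5, 2.5) is absent (z outside [3, 20.5]); After the difference (first − rest): starting from the 23×14 cube (322.00 mm²), the 20.5×18.5 cube at (9, 4.5) partially overlaps it — only the 133.00 mm² overlap (of its 379.25 mm²) is removed, clipping the outline — area = 189.00 mm². Checking containment: the cross-section at z = 1.8 is a subset of the cross-section at z = 0.6.

entirely on top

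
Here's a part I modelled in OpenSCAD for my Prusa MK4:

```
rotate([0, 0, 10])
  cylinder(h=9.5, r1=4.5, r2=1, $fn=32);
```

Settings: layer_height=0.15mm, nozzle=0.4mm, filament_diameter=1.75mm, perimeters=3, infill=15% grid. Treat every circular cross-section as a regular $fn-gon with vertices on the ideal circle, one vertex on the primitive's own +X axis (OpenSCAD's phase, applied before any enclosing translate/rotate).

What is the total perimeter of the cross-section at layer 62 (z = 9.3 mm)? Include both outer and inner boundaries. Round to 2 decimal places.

At z = 9.3 mm: the cone (r1=4.5→r2=1) has section circumradius 1.074 here — a regular 32-gon (perimeter = 2·32·1.074·sin(180°/32) = 6.74 mm); (rotated 10° about Z; rotation is an isometry so areas/perimeters/island counts are preserved). Overall, the cross-section is a single solid region. Total boundary length (outer) = 6.74 mm.

6.74 mm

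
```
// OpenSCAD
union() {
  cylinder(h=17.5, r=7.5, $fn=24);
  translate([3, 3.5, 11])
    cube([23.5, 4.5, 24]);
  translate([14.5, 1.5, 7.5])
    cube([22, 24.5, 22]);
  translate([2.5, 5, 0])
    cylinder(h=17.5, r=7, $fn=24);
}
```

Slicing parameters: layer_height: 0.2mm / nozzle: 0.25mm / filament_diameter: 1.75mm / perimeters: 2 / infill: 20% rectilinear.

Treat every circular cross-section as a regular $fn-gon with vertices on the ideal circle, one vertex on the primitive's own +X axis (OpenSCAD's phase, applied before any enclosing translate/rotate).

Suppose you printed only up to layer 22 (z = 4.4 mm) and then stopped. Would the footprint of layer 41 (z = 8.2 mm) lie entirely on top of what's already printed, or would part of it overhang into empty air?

Compare the two slices. At z = 4.4: the r=7.5 cylinder contributes a regular 24-gon of circumradius 7.5 (area = (24/2)·7.500²·sin(360°/24) = 174.70 mm²); the cube at (3, 3.5) is not intersected at this z (z outside [11, 35]); the cube at (14.5, 1.5) does not reach this height (z outside [7.5, 29.5]); the r=7 cylinder at (2.5, 5) contributes a regular 24-gon of circumradius 7 (area = (24/2)·7.000²·sin(360°/24) = 152.19 mm²); Taking the union: the regions partially overlap — summed areas 326.89 mm² minus the doubly-counted overlap 84.57 mm² gives 242.31 mm² — area = 242.31 mm². At z = 8.2: the r=7.5 cylinder gives a regular 24-gon of circumradius 7.5 (constant along its height) (area = (24/2)·7.500²·sin(360°/24) = 174.70 mm²); the cube at (3, 3.5) is absent (z outside [11, 35]); the cube at (14.5, 1.5) (footprint 22×24.5) is included at this height (area 539.00 mm²); the cylinder at (2.5, 5): section is a regular 24-gon, circumradius r=7 (area = (24/2)·7.000²·sin(360°/24) = 152.19 mm²); Combining (union): the regions partially overlap — summed areas 865.89 mm² minus the doubly-counted overlap 84.57 mm² gives 781.31 mm² — area = 781.31 mm². Checking containment: at z = 8.2 the cross-section extends beyond the z = 4.4 cross-section by about 539.00 mm².

part overhangs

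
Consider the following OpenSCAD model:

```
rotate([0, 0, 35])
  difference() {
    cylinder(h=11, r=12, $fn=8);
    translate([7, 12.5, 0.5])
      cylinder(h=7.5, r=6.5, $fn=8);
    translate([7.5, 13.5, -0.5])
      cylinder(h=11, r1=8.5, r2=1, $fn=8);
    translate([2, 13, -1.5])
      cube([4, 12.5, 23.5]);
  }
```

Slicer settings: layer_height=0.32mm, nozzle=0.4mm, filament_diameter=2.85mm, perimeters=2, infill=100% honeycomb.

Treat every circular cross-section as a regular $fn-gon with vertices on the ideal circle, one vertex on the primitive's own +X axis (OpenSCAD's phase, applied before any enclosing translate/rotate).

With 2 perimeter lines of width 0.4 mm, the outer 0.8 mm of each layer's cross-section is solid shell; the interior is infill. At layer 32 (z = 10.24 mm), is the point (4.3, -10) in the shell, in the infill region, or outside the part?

shell

At z = 10.24 mm: the cylinder: section is a regular 8-gon, circumradius r=12; the cylinder at (7, 12.5) is not intersected at this z (z outside [0.5, 8]); the cone at (7.5, 13.5): at t=0.976 of its height the radius interpolates to r₁+(r₂−r₁)t = 1.177, giving a regular 8-gon of that circumradius; the cube at (2, 13) (footprint 4×12.5) is included at this height; Taking the first minus the rest: starting from the r=12 cylinder, the cone at (7.5, 13.5) misses the remaining region (no effect); the 4×12.5 cube at (2, 13) misses the remaining region (no effect) — 1 connected region; (whole slice rotated 35° about Z — lengths, areas and connectivity unchanged). Overall, the cross-section is a single solid region. Undo the 35° rotation: the query point maps to (-2.213, -10.658) in the un-rotated model frame. The nearest boundary edge runs (-0.00, -12.00)→(-8.49, -8.49); distance from the point to it = 0.39 mm. The point is inside the cross-section, 0.39 mm from the nearest boundary — within the 0.8 mm shell band (2 × 0.4).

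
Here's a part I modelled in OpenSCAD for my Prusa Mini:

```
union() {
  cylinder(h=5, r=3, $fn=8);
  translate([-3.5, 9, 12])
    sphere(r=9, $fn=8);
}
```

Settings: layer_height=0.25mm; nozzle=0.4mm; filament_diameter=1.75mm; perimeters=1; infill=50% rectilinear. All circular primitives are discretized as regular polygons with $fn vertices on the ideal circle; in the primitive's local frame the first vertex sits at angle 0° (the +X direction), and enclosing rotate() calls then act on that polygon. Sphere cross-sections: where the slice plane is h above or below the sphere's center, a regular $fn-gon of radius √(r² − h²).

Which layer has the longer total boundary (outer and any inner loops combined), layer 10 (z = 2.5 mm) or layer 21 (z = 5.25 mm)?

layer 21 (z = 5.25 mm)

Layer 10 (z = 2.5): the r=3 cylinder gives a regular 8-gon of circumradius 3 (constant along its height) (perimeter = 2·8·3.000·sin(180°/8) = 18.37 mm); the sphere at (-3.5, 9) is not intersected at this z (|z−center|=9.500 > r=9); Merging all regions: only the r=3 cylinder is present, so the union is just that shape — boundary = 18.37 mm. So its perimeter = 18.37 mm. Layer 21 (z = 5.25): the cylinder is not intersected at this z (z outside [0, 5]); the sphere at (-3.5, 9): section is a regular 8-gon, circumradius = √(r²−h²) = √(9²−6.75²) = 5.953 (perimeter = 2·8·5.953·sin(180°/8) = 36.45 mm); Merging all regions: only the r=9 sphere at (-3.5, 9) is present, so the union is just that shape — boundary = 36.45 mm. So its perimeter = 36.45 mm. Layer 21 is larger (36.45 vs 18.37 mm).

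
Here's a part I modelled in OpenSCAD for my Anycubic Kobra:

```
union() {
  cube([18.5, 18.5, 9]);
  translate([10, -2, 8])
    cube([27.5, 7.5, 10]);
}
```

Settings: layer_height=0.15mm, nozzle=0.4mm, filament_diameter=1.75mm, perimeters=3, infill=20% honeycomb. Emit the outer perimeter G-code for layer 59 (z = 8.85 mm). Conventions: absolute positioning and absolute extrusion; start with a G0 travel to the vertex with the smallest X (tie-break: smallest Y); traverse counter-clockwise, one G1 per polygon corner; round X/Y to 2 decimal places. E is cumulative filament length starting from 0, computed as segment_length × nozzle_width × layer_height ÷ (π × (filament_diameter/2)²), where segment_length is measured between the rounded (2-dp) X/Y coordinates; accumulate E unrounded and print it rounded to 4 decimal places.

G0 X0.00 Y0.00 Z8.85
G1 X10.00 Y0.00 E0.2495
G1 X10.00 Y-2.00 E0.2993
G1 X37.50 Y-2.00 E0.9853
G1 X37.50 Y5.50 E1.1724
G1 X18.50 Y5.50 E1.6464
G1 X18.50 Y18.50 E1.9707
G1 X0.00 Y18.50 E2.4321
G1 X0.00 Y0.00 E2.8936

At z = 8.85 mm: the 18.5×18.5 cube contributes its full rectangle; the cube at (10, -2) (footprint 27.5×7.5) is included at this height; Taking the union: the regions partially overlap (shared area 46.75 mm²), so overlapping operands fuse into one piece — 1 connected region. The outline is a single polygon with 8 vertices. Extrusion per mm of travel: 0.4 × 0.15 / (π × 0.875²) = 0.024945. Accumulating E over each segment gives final E = 2.8936.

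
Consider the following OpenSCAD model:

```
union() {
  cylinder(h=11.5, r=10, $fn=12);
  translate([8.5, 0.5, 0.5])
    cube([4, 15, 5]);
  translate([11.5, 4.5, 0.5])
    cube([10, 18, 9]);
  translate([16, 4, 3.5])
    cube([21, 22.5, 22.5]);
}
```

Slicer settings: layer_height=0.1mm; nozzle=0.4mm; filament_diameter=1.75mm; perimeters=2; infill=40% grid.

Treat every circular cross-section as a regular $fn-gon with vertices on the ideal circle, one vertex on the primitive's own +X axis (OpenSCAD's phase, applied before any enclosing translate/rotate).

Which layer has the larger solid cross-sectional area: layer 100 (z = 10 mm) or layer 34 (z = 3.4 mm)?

Layer 100 (z = 10): the r=10 cylinder contributes a regular 12-gon of circumradius 10 (area = (12/2)·10.000²·sin(360°/12) = 300.00 mm²); the cube at (8.5, 0.5) is not intersected at this z (z outside [0.5, 5.5]); the cube at (11.5, 4.5) is absent (z outside [0.5, 9.5]); the 21×22.5 cube at (16, 4) contributes its full rectangle (area 472.50 mm²); Merging all regions: the 2 present regions are separate (no shared area or edge), so areas and boundary lengths simply add and each stays a separate island — area = 772.50 mm². So its area = 772.50 mm². Layer 34 (z = 3.4): the r=10 cylinder gives a regular 12-gon of circumradius 10 (constant along its height) (area = (12/2)·10.000²·sin(360°/12) = 300.00 mm²); the cube at (8.5, 0.5) (footprint 4×15) is included at this height (area 60.00 mm²); the cube at (11.5, 4.5) (footprint 10×18) is included at this height (area 180.00 mm²); the cube at (16, 4) does not reach this height (z outside [3.5, 26]); Taking the union: the regions partially overlap — summed areas 540.00 mm² minus the doubly-counted overlap 14.45 mm² gives 525.55 mm² — area = 525.55 mm². So its area = 525.55 mm². Layer 100 is larger (772.50 vs 525.55 mm²).

layer 100 (z = 10 mm)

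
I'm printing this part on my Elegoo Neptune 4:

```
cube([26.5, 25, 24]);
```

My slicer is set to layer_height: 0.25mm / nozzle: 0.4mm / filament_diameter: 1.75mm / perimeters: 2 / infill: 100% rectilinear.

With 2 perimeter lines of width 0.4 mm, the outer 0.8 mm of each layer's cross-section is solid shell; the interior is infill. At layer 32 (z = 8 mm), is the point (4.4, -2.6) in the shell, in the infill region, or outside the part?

outside

At z = 8 mm: the cube (footprint 26.5×25) is included at this height. Overall, the cross-section is a single solid region. The nearest boundary edge runs (0.00, 0.00)→(26.50, 0.00); distance from the point to it = 2.60 mm. The point is not inside any of the regions above, so it lies outside the cross-section (2.60 mm from the nearest boundary).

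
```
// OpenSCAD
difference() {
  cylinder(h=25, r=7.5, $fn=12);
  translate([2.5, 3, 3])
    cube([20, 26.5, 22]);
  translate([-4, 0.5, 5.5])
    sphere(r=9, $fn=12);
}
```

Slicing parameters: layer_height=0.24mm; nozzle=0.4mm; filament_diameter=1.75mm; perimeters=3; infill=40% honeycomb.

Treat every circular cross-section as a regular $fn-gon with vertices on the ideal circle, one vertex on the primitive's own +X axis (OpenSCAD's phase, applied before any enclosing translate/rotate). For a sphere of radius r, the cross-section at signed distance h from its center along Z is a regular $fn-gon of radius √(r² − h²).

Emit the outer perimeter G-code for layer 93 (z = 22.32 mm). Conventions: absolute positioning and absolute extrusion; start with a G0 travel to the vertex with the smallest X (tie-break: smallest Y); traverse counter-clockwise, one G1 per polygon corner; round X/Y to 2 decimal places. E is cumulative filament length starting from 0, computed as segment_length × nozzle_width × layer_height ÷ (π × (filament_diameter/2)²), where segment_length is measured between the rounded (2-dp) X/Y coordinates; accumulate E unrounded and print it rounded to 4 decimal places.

At z = 22.32 mm: the r=7.5 cylinder contributes a regular 12-gon of circumradius 7.5; the cube at (2.5, 3) is present — its section is the full 20×26.5 rectangle; the sphere at (-4, 0.5) does not reach this height (|z−center|=16.820 > r=9); Taking the first minus the rest: starting from the r=7.5 cylinder, the 20×26.5 cube at (2.5, 3) partially overlaps it — only the 10.48 mm² overlap (of its 530.00 mm²) is removed, clipping the outline — 1 connected region. The outline is a single polygon with 13 vertices. Extrusion per mm of travel: 0.4 × 0.24 / (π × 0.875²) = 0.039912. Accumulating E over each segment gives final E = 1.9428.

G0 X-7.50 Y0.00 Z22.32
G1 X-6.50 Y-3.75 E0.1549
G1 X-3.75 Y-6.50 E0.3101
G1 X0.00 Y-7.50 E0.4650
G1 X3.75 Y-6.50 E0.6199
G1 X6.50 Y-3.75 E0.7751
G1 X7.50 Y0.00 E0.9300
G1 X6.70 Y3.00 E1.0540
G1 X2.50 Y3.00 E1.2216
G1 X2.50 Y6.83 E1.3745
G1 X0.00 Y7.50 E1.4778
G1 X-3.75 Y6.50 E1.6327
G1 X-6.50 Y3.75 E1.7879
G1 X-7.50 Y0.00 E1.9428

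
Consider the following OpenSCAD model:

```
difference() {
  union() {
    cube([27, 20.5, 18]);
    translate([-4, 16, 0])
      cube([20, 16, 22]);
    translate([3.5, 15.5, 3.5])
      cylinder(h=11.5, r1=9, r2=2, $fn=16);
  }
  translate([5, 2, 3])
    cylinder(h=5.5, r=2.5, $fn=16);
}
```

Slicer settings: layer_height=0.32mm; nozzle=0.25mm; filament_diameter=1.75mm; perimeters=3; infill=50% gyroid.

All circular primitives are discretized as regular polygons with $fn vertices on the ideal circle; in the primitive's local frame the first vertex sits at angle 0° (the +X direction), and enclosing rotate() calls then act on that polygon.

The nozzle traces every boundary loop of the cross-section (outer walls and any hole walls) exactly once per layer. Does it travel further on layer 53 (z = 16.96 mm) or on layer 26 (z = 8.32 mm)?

layer 26 (z = 8.32 mm)

Layer 53 (z = 16.96): the cube (footprint 27×20.5) is included at this height (perimeter 95.00 mm); the 20×16 cube at (-4, 16) contributes its full rectangle (perimeter 72.00 mm); the cone at (3.5, 15.5) is not intersected at this z (z outside [3.5, 15]); Combining (union): the regions partially overlap (shared area 72.00 mm²), so the edge portions inside another operand are dropped and the merged outline is re-measured after clipping — boundary = 126.00 mm; the cylinder at (5, 2) is not intersected at this z (z outside [3, 8.5]); Subtracting the remaining from the first: none of the subtracted shapes is present at this height, so the result so far is unchanged — boundary = 126.00 mm. So its perimeter = 126.00 mm. Layer 26 (z = 8.32): the 27×20.5 cube contributes its full rectangle (perimeter 95.00 mm); the cube at (-4, 16) is present — its section is the full 20×16 rectangle (perimeter 72.00 mm); the cone at (3.5, 15.5) contributes a regular 16-gon of circumradius 6.066 (interpolated between r1=9 and r2=2 at t=0.419) (perimeter = 2·16·6.066·sin(180°/16) = 37.87 mm); Merging all regions: the regions partially overlap (shared area 174.92 mm²), so the edge portions inside another operand are dropped and the merged outline is re-measured after clipping — boundary = 124.41 mm; the r=2.5 cylinder at (5, 2) gives a regular 16-gon of circumradius 2.5 (constant along its height) (perimeter = 2·16·2.500·sin(180°/16) = 15.61 mm); Taking the first minus the rest: starting from that combined region, the r=2.5 cylinder at (5, 2) partially overlaps it — only the 18.22 mm² overlap (of its 19.13 mm²) is removed, clipping the outline — boundary = 134.11 mm. So its perimeter = 134.11 mm. Layer 26 is larger (134.11 vs 126.00 mm).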